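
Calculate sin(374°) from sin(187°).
sin(374°) = 2 sin 187° cos 187° = 0.2419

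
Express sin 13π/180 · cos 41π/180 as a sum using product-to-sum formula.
sin 13π/180 cos 41π/180 = (1/2)[sin(13π/180+41π/180) + sin(13π/180-41π/180)]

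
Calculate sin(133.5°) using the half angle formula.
sin(133.5°) = √((1 - cos 267°)/2) = 0.7254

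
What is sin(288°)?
sin(288°) = -0.9511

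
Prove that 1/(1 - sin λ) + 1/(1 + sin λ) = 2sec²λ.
LHS = [(1 + sin λ) + (1 - sin λ)] / [(1 - sin λ)(1 + sin λ)] = 2/(1 - sin²λ) = 2/cos²λ = 2sec²λ = RHS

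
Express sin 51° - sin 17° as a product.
sin 51° - sin 17° = 2 cos(34°) sin(17°)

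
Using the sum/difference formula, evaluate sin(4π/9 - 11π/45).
sin(4π/9 - 11π/45) = sin 4π/9 cos 11π/45 - cos 4π/9 sin 11π/45 = 0.5878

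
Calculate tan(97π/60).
tan(97π/60) = -2.605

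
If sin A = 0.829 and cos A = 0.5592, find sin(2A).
sin(2A) = 2 sin A cos A = 0.9272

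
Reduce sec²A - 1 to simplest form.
sec²A - 1 = tan²A (using Pythagorean identity)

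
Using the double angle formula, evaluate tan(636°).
tan(636°) = 2 tan 318° / (1 - tan²318°) = -9.514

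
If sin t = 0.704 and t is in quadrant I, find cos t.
cos t = 0.7102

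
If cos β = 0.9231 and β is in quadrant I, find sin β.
sin β = 0.3846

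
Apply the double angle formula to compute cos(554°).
cos(554°) = cos²277° - sin²277° = -0.9703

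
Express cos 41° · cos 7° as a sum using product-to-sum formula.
cos 41° cos 7° = (1/2)[cos(41°-7°) + cos(41°+7°)]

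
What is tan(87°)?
tan(87°) = 19.08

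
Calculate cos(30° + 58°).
cos(30° + 58°) = cos 30° cos 58° - sin 30° sin 58° = 0.0349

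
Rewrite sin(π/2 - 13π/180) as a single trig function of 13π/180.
sin(π/2 - 13π/180) = cos(13π/180)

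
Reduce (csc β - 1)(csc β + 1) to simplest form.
(csc β - 1)(csc β + 1) = cot²β (using Diff. of squares)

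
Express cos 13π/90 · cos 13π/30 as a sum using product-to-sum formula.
cos 13π/90 cos 13π/30 = (1/2)[cos(13π/90-13π/30) + cos(13π/90+13π/30)]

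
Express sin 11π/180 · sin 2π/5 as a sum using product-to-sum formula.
sin 11π/180 sin 2π/5 = (1/2)[cos(11π/180-2π/5) - cos(11π/180+2π/5)]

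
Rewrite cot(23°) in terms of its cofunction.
cot(23°) = tan(90° - 23°) = tan(67°)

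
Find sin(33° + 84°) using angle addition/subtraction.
sin(33° + 84°) = sin 33° cos 84° + cos 33° sin 84° = 0.891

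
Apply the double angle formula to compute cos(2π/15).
cos(2π/15) = cos²π/15 - sin²π/15 = 0.9135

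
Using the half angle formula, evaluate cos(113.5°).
cos(113.5°) = -√((1 + cos 227°)/2) = -0.3987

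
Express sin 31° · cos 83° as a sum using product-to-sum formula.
sin 31° cos 83° = (1/2)[sin(31°+83°) + sin(31°-83°)]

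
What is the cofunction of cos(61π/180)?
cos(61π/180) = sin(π/2 - 61π/180) = sin(29π/180)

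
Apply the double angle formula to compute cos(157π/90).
cos(157π/90) = 2cos²157π/180 - 1 = 0.6947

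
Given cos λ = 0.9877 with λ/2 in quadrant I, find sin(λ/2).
sin(λ/2) = ±√((1 - cos λ)/2); positive since λ/2 ∈ QI, so sin(λ/2) = 0.07842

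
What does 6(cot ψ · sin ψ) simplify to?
6(cot ψ · sin ψ) = 6(cos ψ) (using Quotient identity)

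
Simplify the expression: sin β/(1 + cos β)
sin β/(1 + cos β) = tan(β/2) (using Half angle)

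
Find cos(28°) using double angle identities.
cos(28°) = cos²14° - sin²14° = 0.8829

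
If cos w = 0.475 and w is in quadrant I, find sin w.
sin w = 0.88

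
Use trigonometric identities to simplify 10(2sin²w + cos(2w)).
10(2sin²w + cos(2w)) = 10 (using Double angle)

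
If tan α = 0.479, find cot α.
cot α = 1/tan α = 2.088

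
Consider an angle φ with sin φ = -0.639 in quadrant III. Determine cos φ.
cos φ = ±√(1 - sin²φ) = -0.7692 (negative in QIII)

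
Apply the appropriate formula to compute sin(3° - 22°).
sin(3° - 22°) = sin 3° cos 22° - cos 3° sin 22° = -0.3256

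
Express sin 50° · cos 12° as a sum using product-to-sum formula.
sin 50° cos 12° = (1/2)[sin(50°+12°) + sin(50°-12°)]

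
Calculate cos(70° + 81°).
cos(70° + 81°) = cos 70° cos 81° - sin 70° sin 81° = -0.8746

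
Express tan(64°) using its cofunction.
tan(64°) = cot(90° - 64°) = cot(26°)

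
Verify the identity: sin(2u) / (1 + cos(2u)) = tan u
LHS = 2 sin u cos u / (2cos²u) = sin u/cos u = tan u = RHS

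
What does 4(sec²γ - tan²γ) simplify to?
4(sec²γ - tan²γ) = 4 (using Pythagorean identity)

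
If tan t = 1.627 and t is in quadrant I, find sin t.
sin t = 0.8519 (using tan²t + 1 = sec²t)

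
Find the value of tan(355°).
tan(355°) = -0.08749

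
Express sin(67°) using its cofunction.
sin(67°) = cos(90° - 67°) = cos(23°)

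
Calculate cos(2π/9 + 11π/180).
cos(2π/9 + 11π/180) = cos 2π/9 cos 11π/180 - sin 2π/9 sin 11π/180 = 0.6293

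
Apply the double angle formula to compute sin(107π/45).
sin(107π/45) = 2 sin 107π/90 cos 107π/90 = 0.9272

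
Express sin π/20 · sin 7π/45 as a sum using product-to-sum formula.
sin π/20 sin 7π/45 = (1/2)[cos(π/20-7π/45) - cos(π/20+7π/45)]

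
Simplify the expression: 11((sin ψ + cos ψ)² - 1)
11((sin ψ + cos ψ)² - 1) = 11(sin(2ψ)) (using Pythagorean + double angle)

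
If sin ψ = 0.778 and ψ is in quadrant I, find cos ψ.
cos ψ = 0.6283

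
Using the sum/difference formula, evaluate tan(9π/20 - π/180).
tan(9π/20 - π/180) = (tan 9π/20 - tan π/180)/(1 + tan 9π/20 tan π/180) = 5.671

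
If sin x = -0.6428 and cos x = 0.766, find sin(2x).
sin(2x) = 2 sin x cos x = -0.9848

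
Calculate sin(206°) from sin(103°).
sin(206°) = 2 sin 103° cos 103° = -0.4384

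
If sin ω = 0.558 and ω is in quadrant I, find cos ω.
cos ω = 0.8298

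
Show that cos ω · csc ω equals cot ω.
LHS = cos ω · (1/sin ω) = cos ω/sin ω = cot ω = RHS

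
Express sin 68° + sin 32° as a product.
sin 68° + sin 32° = 2 sin(50°) cos(18°)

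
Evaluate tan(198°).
tan(198°) = 0.3249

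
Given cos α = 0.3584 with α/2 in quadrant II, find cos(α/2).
cos(α/2) = ±√((1 + cos α)/2); negative since α/2 ∈ QII, so cos(α/2) = -0.8241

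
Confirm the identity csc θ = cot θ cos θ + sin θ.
RHS = cos²θ/sin θ + sin θ = (cos²θ + sin²θ)/sin θ = 1/sin θ = csc θ = LHS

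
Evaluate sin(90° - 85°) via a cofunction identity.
sin(90° - 85°) = cos(85°) = 0.08716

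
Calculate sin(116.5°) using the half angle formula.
sin(116.5°) = √((1 - cos 233°)/2) = 0.8949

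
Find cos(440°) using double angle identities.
cos(440°) = cos²220° - sin²220° = 0.1736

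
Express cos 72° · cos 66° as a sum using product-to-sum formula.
cos 72° cos 66° = (1/2)[cos(72°-66°) + cos(72°+66°)]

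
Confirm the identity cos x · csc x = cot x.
LHS = cos x · (1/sin x) = cos x/sin x = cot x = RHS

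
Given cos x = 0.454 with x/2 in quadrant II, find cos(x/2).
cos(x/2) = ±√((1 + cos x)/2); negative since x/2 ∈ QII, so cos(x/2) = -0.8526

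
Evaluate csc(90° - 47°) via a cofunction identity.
csc(90° - 47°) = sec(47°) = 1.466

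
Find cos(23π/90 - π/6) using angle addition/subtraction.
cos(23π/90 - π/6) = cos 23π/90 cos π/6 + sin 23π/90 sin π/6 = 0.9613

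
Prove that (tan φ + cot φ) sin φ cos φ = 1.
LHS = (sin φ/cos φ + cos φ/sin φ) sin φ cos φ = ((sin²φ + cos²φ)/(sin φ cos φ)) · sin φ cos φ = sin²φ + cos²φ = 1 = RHS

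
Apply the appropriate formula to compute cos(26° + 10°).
cos(26° + 10°) = cos 26° cos 10° - sin 26° sin 10° = 0.809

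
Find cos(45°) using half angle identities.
cos(45°) = √((1 + cos 90°)/2) = √2/2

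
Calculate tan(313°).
tan(313°) = -1.072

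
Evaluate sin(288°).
sin(288°) = -0.9511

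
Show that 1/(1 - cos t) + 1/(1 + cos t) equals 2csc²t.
LHS = [(1 + cos t) + (1 - cos t)] / [(1 - cos t)(1 + cos t)] = 2/(1 - cos²t) = 2/sin²t = 2csc²t = RHS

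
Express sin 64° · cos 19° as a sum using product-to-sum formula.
sin 64° cos 19° = (1/2)[sin(64°+19°) + sin(64°-19°)]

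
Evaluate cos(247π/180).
cos(247π/180) = -0.3907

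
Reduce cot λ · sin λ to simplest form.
cot λ · sin λ = cos λ (using Quotient identity)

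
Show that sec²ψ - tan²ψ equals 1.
LHS = 1/cos²ψ - sin²ψ/cos²ψ = (1 - sin²ψ)/cos²ψ = cos²ψ/cos²ψ = 1 = RHS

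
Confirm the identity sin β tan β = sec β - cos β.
RHS = 1/cos β - cos β = (1 - cos²β)/cos β = sin²β/cos β = sin β · (sin β/cos β) = sin β tan β = LHS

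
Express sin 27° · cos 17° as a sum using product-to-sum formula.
sin 27° cos 17° = (1/2)[sin(27°+17°) + sin(27°-17°)]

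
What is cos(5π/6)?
cos(5π/6) = -√3/2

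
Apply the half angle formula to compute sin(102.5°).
sin(102.5°) = √((1 - cos 205°)/2) = 0.9763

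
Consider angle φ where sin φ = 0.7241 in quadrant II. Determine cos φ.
cos φ = ±√(1 - sin²φ) = -0.6897 (negative in QII)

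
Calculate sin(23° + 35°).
sin(23° + 35°) = sin 23° cos 35° + cos 23° sin 35° = 0.848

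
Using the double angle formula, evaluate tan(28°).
tan(28°) = 2 tan 14° / (1 - tan²14°) = 0.5317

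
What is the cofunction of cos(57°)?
cos(57°) = sin(90° - 57°) = sin(33°)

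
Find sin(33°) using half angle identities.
sin(33°) = √((1 - cos 66°)/2) = 0.5446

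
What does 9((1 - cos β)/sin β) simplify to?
9((1 - cos β)/sin β) = 9(tan(β/2)) (using Half angle)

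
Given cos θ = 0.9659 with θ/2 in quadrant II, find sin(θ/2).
sin(θ/2) = ±√((1 - cos θ)/2); positive since θ/2 ∈ QII, so sin(θ/2) = 0.1306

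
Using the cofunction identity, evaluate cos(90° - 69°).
cos(90° - 69°) = sin(69°) = 0.9336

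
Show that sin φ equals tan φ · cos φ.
RHS = (sin φ/cos φ) · cos φ = sin φ = LHS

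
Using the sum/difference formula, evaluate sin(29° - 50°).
sin(29° - 50°) = sin 29° cos 50° - cos 29° sin 50° = -0.3584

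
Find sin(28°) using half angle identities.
sin(28°) = √((1 - cos 56°)/2) = 0.4695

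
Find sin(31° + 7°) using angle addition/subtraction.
sin(31° + 7°) = sin 31° cos 7° + cos 31° sin 7° = 0.6157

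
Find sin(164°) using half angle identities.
sin(164°) = √((1 - cos 328°)/2) = 0.2756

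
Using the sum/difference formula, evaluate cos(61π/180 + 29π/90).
cos(61π/180 + 29π/90) = cos 61π/180 cos 29π/90 - sin 61π/180 sin 29π/90 = -0.4848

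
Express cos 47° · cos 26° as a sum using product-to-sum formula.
cos 47° cos 26° = (1/2)[cos(47°-26°) + cos(47°+26°)]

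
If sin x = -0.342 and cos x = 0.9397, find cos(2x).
cos(2x) = cos²x - sin²x = 0.7661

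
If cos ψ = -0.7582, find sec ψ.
sec ψ = 1/cos ψ = -1.319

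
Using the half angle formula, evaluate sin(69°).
sin(69°) = √((1 - cos 138°)/2) = 0.9336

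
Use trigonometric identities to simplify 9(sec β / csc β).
9(sec β / csc β) = 9(tan β) (using Reciprocal identities)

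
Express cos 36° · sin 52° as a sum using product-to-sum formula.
cos 36° sin 52° = (1/2)[sin(36°+52°) - sin(36°-52°)]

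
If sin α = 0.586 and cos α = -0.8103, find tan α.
tan α = sin α / cos α = -0.7232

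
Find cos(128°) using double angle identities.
cos(128°) = 2cos²64° - 1 = -0.6157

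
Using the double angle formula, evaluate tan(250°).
tan(250°) = 2 tan 125° / (1 - tan²125°) = 2.747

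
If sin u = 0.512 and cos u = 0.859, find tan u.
tan u = sin u / cos u = 0.596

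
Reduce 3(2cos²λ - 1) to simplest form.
3(2cos²λ - 1) = 3(cos(2λ)) (using Double angle)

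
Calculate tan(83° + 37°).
tan(83° + 37°) = (tan 83° + tan 37°)/(1 - tan 83° tan 37°) = -√3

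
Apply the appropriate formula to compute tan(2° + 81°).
tan(2° + 81°) = (tan 2° + tan 81°)/(1 - tan 2° tan 81°) = 8.144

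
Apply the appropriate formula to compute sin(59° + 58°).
sin(59° + 58°) = sin 59° cos 58° + cos 59° sin 58° = 0.891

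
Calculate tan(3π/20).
tan(3π/20) = 0.5095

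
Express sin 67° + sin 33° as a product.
sin 67° + sin 33° = 2 sin(50°) cos(17°)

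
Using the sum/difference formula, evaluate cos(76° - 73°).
cos(76° - 73°) = cos 76° cos 73° + sin 76° sin 73° = 0.9986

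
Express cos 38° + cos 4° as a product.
cos 38° + cos 4° = 2 cos(21°) cos(17°)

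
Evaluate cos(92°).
cos(92°) = -0.0349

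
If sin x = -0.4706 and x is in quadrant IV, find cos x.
cos x = 0.8823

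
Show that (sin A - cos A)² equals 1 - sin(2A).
LHS = sin²A - 2 sin A cos A + cos²A = (sin²A + cos²A) - 2 sin A cos A = 1 - sin(2A) = RHS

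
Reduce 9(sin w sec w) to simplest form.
9(sin w sec w) = 9(tan w) (using Reciprocal + quotient)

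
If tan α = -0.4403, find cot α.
cot α = 1/tan α = -2.271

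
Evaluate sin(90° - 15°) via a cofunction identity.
sin(90° - 15°) = cos(15°) = (√6+√2)/4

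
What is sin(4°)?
sin(4°) = 0.06976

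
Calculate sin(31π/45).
sin(31π/45) = 0.829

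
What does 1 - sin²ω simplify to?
1 - sin²ω = cos²ω (using Pythagorean identity)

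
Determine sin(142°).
sin(142°) = 0.6157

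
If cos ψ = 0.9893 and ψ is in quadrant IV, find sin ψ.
sin ψ = -0.1459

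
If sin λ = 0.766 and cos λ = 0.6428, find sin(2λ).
sin(2λ) = 2 sin λ cos λ = 0.9848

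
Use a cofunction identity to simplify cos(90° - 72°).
cos(90° - 72°) = sin(72°)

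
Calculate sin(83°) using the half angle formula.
sin(83°) = √((1 - cos 166°)/2) = 0.9925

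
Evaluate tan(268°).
tan(268°) = 28.64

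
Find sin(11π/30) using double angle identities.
sin(11π/30) = 2 sin 11π/60 cos 11π/60 = 0.9135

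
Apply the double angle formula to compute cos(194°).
cos(194°) = cos²97° - sin²97° = -0.9703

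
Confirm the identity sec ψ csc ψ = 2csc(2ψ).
RHS = 2/sin(2ψ) = 2/(2 sin ψ cos ψ) = 1/(sin ψ cos ψ) = (1/cos ψ)(1/sin ψ) = sec ψ csc ψ = LHS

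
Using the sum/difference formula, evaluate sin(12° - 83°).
sin(12° - 83°) = sin 12° cos 83° - cos 12° sin 83° = -0.9455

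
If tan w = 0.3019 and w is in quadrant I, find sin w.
sin w = 0.289 (using tan²w + 1 = sec²w)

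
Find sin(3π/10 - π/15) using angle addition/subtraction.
sin(3π/10 - π/15) = sin 3π/10 cos π/15 - cos 3π/10 sin π/15 = 0.6691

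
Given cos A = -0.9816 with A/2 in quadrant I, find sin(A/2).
sin(A/2) = ±√((1 - cos A)/2); positive since A/2 ∈ QI, so sin(A/2) = 0.9954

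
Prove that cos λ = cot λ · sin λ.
RHS = (cos λ/sin λ) · sin λ = cos λ = LHS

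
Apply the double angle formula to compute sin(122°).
sin(122°) = 2 sin 61° cos 61° = 0.848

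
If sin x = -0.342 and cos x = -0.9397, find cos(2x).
cos(2x) = cos²x - sin²x = 0.7661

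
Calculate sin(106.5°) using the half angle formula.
sin(106.5°) = √((1 - cos 213°)/2) = 0.9588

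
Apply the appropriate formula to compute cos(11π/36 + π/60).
cos(11π/36 + π/60) = cos 11π/36 cos π/60 - sin 11π/36 sin π/60 = 0.5299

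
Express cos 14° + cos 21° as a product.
cos 14° + cos 21° = 2 cos(17.5°) cos(-3.5°)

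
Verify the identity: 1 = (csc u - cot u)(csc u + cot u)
RHS = csc²u - cot²u = (1 + cot²u) - cot²u = 1 = LHS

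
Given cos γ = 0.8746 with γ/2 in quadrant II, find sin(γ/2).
sin(γ/2) = ±√((1 - cos γ)/2); positive since γ/2 ∈ QII, so sin(γ/2) = 0.2504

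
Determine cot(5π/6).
cot(5π/6) = -√3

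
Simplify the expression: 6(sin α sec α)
6(sin α sec α) = 6(tan α) (using Reciprocal + quotient)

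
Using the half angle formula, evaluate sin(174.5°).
sin(174.5°) = √((1 - cos 349°)/2) = 0.09585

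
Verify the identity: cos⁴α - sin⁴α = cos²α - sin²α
LHS = (cos²α - sin²α)(cos²α + sin²α) = (cos²α - sin²α) · 1 = cos²α - sin²α = RHS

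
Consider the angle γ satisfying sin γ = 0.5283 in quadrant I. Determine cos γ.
cos γ = √(1 - sin²γ) = 0.8491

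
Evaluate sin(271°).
sin(271°) = -0.9998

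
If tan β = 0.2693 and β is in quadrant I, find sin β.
sin β = 0.26 (using tan²β + 1 = sec²β)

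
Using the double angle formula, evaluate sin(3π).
sin(3π) = 2 sin 3π/2 cos 3π/2 = 0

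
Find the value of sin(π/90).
sin(π/90) = 0.0349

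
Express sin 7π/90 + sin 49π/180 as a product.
sin 7π/90 + sin 49π/180 = 2 sin(7π/40) cos(-7π/72)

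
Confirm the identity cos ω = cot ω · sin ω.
RHS = (cos ω/sin ω) · sin ω = cos ω = LHS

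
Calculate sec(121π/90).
sec(121π/90) = -2.13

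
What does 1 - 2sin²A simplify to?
1 - 2sin²A = cos(2A) (using Double angle)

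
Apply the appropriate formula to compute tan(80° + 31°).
tan(80° + 31°) = (tan 80° + tan 31°)/(1 - tan 80° tan 31°) = -2.605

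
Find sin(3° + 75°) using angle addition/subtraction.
sin(3° + 75°) = sin 3° cos 75° + cos 3° sin 75° = 0.9781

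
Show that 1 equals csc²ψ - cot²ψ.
RHS = 1/sin²ψ - cos²ψ/sin²ψ = (1 - cos²ψ)/sin²ψ = sin²ψ/sin²ψ = 1 = LHS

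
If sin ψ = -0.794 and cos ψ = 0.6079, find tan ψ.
tan ψ = sin ψ / cos ψ = -1.306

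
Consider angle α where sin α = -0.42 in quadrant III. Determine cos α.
cos α = ±√(1 - sin²α) = -0.9075 (negative in QIII)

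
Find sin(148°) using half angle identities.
sin(148°) = √((1 - cos 296°)/2) = 0.5299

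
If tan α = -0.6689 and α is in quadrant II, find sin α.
sin α = 0.556 (using tan²α + 1 = sec²α)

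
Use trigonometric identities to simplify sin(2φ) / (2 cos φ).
sin(2φ) / (2 cos φ) = sin φ (using Double angle)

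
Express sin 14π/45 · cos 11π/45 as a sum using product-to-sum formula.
sin 14π/45 cos 11π/45 = (1/2)[sin(14π/45+11π/45) + sin(14π/45-11π/45)]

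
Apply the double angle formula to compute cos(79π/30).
cos(79π/30) = cos²79π/60 - sin²79π/60 = -0.4067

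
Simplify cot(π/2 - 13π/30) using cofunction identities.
cot(π/2 - 13π/30) = tan(13π/30)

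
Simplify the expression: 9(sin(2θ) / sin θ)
9(sin(2θ) / sin θ) = 9(2 cos θ) (using Double angle)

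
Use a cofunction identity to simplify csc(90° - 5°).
csc(90° - 5°) = sec(5°)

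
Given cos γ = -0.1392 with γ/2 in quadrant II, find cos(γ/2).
cos(γ/2) = ±√((1 + cos γ)/2); negative since γ/2 ∈ QII, so cos(γ/2) = -0.656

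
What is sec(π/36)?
sec(π/36) = 1.004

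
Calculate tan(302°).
tan(302°) = -1.6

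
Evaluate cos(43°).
cos(43°) = 0.7314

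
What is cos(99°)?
cos(99°) = -0.1564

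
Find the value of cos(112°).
cos(112°) = -0.3746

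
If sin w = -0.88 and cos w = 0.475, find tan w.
tan w = sin w / cos w = -1.853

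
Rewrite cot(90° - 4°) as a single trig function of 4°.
cot(90° - 4°) = tan(4°)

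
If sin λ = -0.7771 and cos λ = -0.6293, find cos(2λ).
cos(2λ) = cos²λ - sin²λ = -0.2079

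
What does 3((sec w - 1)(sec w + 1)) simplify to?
3((sec w - 1)(sec w + 1)) = 3(tan²w) (using Diff. of squares)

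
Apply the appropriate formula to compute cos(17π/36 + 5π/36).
cos(17π/36 + 5π/36) = cos 17π/36 cos 5π/36 - sin 17π/36 sin 5π/36 = -0.342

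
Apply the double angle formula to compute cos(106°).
cos(106°) = cos²53° - sin²53° = -0.2756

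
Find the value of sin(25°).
sin(25°) = 0.4226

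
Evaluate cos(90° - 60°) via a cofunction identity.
cos(90° - 60°) = sin(60°) = √3/2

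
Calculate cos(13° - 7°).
cos(13° - 7°) = cos 13° cos 7° + sin 13° sin 7° = 0.9945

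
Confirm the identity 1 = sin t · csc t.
RHS = sin t · (1/sin t) = 1 = LHS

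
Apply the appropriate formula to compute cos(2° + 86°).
cos(2° + 86°) = cos 2° cos 86° - sin 2° sin 86° = 0.0349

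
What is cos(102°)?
cos(102°) = -0.2079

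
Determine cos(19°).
cos(19°) = 0.9455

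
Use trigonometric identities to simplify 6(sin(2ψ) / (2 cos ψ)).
6(sin(2ψ) / (2 cos ψ)) = 6(sin ψ) (using Double angle)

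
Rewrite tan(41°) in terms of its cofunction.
tan(41°) = cot(90° - 41°) = cot(49°)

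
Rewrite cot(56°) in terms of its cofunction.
cot(56°) = tan(90° - 56°) = tan(34°)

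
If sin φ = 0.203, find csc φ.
csc φ = 1/sin φ = 4.926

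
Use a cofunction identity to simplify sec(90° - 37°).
sec(90° - 37°) = csc(37°)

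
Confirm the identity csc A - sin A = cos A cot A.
LHS = 1/sin A - sin A = (1 - sin²A)/sin A = cos²A/sin A = cos A · (cos A/sin A) = cos A cot A = RHS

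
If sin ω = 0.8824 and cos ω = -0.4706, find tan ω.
tan ω = sin ω / cos ω = -1.875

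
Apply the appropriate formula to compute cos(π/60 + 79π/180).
cos(π/60 + 79π/180) = cos π/60 cos 79π/180 - sin π/60 sin 79π/180 = 0.1392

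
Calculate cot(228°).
cot(228°) = 0.9004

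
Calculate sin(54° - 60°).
sin(54° - 60°) = sin 54° cos 60° - cos 54° sin 60° = -0.1045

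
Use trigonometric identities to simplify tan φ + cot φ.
tan φ + cot φ = sec φ csc φ (using Quotient identities)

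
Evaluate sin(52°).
sin(52°) = 0.788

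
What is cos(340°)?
cos(340°) = 0.9397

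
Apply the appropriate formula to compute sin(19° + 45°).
sin(19° + 45°) = sin 19° cos 45° + cos 19° sin 45° = 0.8988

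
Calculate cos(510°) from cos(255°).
cos(510°) = cos²255° - sin²255° = -√3/2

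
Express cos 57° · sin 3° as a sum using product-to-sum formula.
cos 57° sin 3° = (1/2)[sin(57°+3°) - sin(57°-3°)]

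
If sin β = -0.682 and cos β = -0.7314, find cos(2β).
cos(2β) = cos²β - sin²β = 0.06982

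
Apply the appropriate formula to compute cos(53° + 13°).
cos(53° + 13°) = cos 53° cos 13° - sin 53° sin 13° = 0.4067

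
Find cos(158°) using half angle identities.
cos(158°) = -√((1 + cos 316°)/2) = -0.9272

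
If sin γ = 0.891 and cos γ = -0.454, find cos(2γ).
cos(2γ) = cos²γ - sin²γ = -0.5878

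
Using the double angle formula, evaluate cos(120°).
cos(120°) = cos²60° - sin²60° = -1/2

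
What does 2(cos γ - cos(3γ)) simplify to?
2(cos γ - cos(3γ)) = 2(2 sin(2γ) sin γ) (using Sum-to-product)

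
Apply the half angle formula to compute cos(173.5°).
cos(173.5°) = -√((1 + cos 347°)/2) = -0.9936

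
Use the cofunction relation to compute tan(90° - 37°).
tan(90° - 37°) = cot(37°) = 1.327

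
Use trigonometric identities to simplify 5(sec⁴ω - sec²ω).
5(sec⁴ω - sec²ω) = 5(tan⁴ω + tan²ω) (using Pythagorean)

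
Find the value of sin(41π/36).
sin(41π/36) = -0.4226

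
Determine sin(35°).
sin(35°) = 0.5736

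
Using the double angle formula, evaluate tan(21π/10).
tan(21π/10) = 2 tan 21π/20 / (1 - tan²21π/20) = 0.3249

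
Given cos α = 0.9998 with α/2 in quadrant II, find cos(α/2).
cos(α/2) = ±√((1 + cos α)/2); negative since α/2 ∈ QII, so cos(α/2) = -0.9999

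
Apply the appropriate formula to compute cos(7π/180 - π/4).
cos(7π/180 - π/4) = cos 7π/180 cos π/4 + sin 7π/180 sin π/4 = 0.788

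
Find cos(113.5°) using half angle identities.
cos(113.5°) = -√((1 + cos 227°)/2) = -0.3987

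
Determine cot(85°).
cot(85°) = 0.08749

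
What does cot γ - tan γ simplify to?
cot γ - tan γ = 2 cot(2γ) (using Double angle)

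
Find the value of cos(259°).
cos(259°) = -0.1908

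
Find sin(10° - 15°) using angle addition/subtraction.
sin(10° - 15°) = sin 10° cos 15° - cos 10° sin 15° = -0.08716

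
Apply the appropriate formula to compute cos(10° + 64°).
cos(10° + 64°) = cos 10° cos 64° - sin 10° sin 64° = 0.2756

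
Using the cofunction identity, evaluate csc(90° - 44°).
csc(90° - 44°) = sec(44°) = 1.39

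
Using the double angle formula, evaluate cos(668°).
cos(668°) = cos²334° - sin²334° = 0.6157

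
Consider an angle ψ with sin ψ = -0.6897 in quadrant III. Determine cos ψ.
cos ψ = ±√(1 - sin²ψ) = -0.7241 (negative in QIII)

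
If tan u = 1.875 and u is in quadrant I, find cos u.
cos u = 0.4706 (using tan²u + 1 = sec²u)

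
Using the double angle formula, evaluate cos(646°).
cos(646°) = cos²323° - sin²323° = 0.2756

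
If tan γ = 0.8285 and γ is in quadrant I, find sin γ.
sin γ = 0.638 (using tan²γ + 1 = sec²γ)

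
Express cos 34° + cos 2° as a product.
cos 34° + cos 2° = 2 cos(18°) cos(16°)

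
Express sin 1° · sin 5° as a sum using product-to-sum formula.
sin 1° sin 5° = (1/2)[cos(1°-5°) - cos(1°+5°)]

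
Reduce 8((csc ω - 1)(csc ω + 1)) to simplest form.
8((csc ω - 1)(csc ω + 1)) = 8(cot²ω) (using Diff. of squares)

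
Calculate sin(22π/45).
sin(22π/45) = 0.9994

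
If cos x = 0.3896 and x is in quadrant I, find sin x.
sin x = 0.921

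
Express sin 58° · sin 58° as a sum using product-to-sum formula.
sin 58° sin 58° = (1/2)[cos(58°-58°) - cos(58°+58°)]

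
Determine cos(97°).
cos(97°) = -0.1219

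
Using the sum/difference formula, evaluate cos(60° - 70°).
cos(60° - 70°) = cos 60° cos 70° + sin 60° sin 70° = 0.9848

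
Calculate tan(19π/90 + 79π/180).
tan(19π/90 + 79π/180) = (tan 19π/90 + tan 79π/180)/(1 - tan 19π/90 tan 79π/180) = -1.963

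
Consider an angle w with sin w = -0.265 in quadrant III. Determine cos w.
cos w = ±√(1 - sin²w) = -0.9642 (negative in QIII)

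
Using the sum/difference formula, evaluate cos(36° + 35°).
cos(36° + 35°) = cos 36° cos 35° - sin 36° sin 35° = 0.3256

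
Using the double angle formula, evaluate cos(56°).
cos(56°) = cos²28° - sin²28° = 0.5592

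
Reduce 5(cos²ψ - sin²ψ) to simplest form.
5(cos²ψ - sin²ψ) = 5(cos(2ψ)) (using Double angle)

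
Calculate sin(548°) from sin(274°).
sin(548°) = 2 sin 274° cos 274° = -0.1392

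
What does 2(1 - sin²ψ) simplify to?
2(1 - sin²ψ) = 2(cos²ψ) (using Pythagorean identity)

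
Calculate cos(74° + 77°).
cos(74° + 77°) = cos 74° cos 77° - sin 74° sin 77° = -0.8746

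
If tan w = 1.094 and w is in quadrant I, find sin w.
sin w = 0.7381 (using tan²w + 1 = sec²w)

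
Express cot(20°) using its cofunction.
cot(20°) = tan(90° - 20°) = tan(70°)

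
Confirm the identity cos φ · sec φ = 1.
LHS = cos φ · (1/cos φ) = 1 = RHS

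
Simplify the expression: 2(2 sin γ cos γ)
2(2 sin γ cos γ) = 2(sin(2γ)) (using Double angle)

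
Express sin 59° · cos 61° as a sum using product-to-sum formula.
sin 59° cos 61° = (1/2)[sin(59°+61°) + sin(59°-61°)]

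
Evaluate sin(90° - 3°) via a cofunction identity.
sin(90° - 3°) = cos(3°) = 0.9986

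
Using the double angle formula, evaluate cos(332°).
cos(332°) = cos²166° - sin²166° = 0.8829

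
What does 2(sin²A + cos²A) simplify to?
2(sin²A + cos²A) = 2 (using Pythagorean identity)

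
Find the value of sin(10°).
sin(10°) = 0.1736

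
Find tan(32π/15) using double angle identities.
tan(32π/15) = 2 tan 16π/15 / (1 - tan²16π/15) = 0.4452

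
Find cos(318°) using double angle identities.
cos(318°) = cos²159° - sin²159° = 0.7431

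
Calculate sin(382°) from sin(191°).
sin(382°) = 2 sin 191° cos 191° = 0.3746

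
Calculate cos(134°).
cos(134°) = -0.6947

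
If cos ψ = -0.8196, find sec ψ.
sec ψ = 1/cos ψ = -1.22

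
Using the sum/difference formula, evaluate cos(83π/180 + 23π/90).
cos(83π/180 + 23π/90) = cos 83π/180 cos 23π/90 - sin 83π/180 sin 23π/90 = -0.6293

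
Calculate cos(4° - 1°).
cos(4° - 1°) = cos 4° cos 1° + sin 4° sin 1° = 0.9986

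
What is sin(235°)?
sin(235°) = -0.8192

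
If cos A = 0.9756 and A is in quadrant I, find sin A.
sin A = 0.2196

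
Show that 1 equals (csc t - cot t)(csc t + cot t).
RHS = csc²t - cot²t = (1 + cot²t) - cot²t = 1 = LHS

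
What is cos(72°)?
cos(72°) = 0.309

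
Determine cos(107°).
cos(107°) = -0.2924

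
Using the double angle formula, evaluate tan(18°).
tan(18°) = 2 tan 9° / (1 - tan²9°) = 0.3249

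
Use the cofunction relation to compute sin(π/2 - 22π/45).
sin(π/2 - 22π/45) = cos(22π/45) = 0.0349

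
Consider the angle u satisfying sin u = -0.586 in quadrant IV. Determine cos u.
cos u = √(1 - sin²u) = 0.8103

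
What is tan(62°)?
tan(62°) = 1.881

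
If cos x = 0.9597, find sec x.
sec x = 1/cos x = 1.042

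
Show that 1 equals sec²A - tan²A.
RHS = 1/cos²A - sin²A/cos²A = (1 - sin²A)/cos²A = cos²A/cos²A = 1 = LHS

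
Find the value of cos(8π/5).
cos(8π/5) = 0.309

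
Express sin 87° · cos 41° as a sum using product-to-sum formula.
sin 87° cos 41° = (1/2)[sin(87°+41°) + sin(87°-41°)]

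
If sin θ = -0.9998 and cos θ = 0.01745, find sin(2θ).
sin(2θ) = 2 sin θ cos θ = -0.03489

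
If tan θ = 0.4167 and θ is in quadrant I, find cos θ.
cos θ = 0.9231 (using tan²θ + 1 = sec²θ)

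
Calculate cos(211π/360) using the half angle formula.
cos(211π/360) = -√((1 + cos 211π/180)/2) = -0.2672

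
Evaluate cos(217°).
cos(217°) = -0.7986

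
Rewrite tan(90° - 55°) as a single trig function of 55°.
tan(90° - 55°) = cot(55°)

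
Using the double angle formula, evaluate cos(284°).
cos(284°) = cos²142° - sin²142° = 0.2419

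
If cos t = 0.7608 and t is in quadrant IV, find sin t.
sin t = -0.649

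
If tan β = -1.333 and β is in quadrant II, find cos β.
cos β = -0.6001 (using tan²β + 1 = sec²β)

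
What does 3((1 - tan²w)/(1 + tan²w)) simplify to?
3((1 - tan²w)/(1 + tan²w)) = 3(cos(2w)) (using Double angle)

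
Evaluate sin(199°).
sin(199°) = -0.3256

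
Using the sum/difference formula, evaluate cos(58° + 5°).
cos(58° + 5°) = cos 58° cos 5° - sin 58° sin 5° = 0.454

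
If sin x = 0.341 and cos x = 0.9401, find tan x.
tan x = sin x / cos x = 0.3627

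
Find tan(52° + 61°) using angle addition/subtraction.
tan(52° + 61°) = (tan 52° + tan 61°)/(1 - tan 52° tan 61°) = -2.356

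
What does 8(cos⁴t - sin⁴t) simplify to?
8(cos⁴t - sin⁴t) = 8(cos(2t)) (using Factoring + double angle)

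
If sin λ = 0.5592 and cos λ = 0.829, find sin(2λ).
sin(2λ) = 2 sin λ cos λ = 0.9272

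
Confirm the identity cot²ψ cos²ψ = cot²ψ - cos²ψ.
RHS = cos²ψ/sin²ψ - cos²ψ = cos²ψ(1/sin²ψ - 1) = cos²ψ · (1 - sin²ψ)/sin²ψ = cos²ψ · cos²ψ/sin²ψ = cos²ψ · cot²ψ = LHS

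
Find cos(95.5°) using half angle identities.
cos(95.5°) = -√((1 + cos 191°)/2) = -0.09585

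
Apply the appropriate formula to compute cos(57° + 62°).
cos(57° + 62°) = cos 57° cos 62° - sin 57° sin 62° = -0.4848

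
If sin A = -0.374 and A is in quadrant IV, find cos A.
cos A = 0.9274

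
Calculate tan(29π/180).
tan(29π/180) = 0.5543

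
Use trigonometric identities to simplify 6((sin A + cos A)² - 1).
6((sin A + cos A)² - 1) = 6(sin(2A)) (using Pythagorean + double angle)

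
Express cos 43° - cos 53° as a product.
cos 43° - cos 53° = -2 sin(48°) sin(-5°)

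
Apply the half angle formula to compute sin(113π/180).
sin(113π/180) = √((1 - cos 113π/90)/2) = 0.9205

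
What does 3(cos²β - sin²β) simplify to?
3(cos²β - sin²β) = 3(cos(2β)) (using Double angle)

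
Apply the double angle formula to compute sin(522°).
sin(522°) = 2 sin 261° cos 261° = 0.309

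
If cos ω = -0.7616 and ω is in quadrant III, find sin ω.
sin ω = -0.648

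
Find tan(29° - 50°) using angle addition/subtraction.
tan(29° - 50°) = (tan 29° - tan 50°)/(1 + tan 29° tan 50°) = -0.3839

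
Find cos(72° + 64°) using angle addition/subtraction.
cos(72° + 64°) = cos 72° cos 64° - sin 72° sin 64° = -0.7193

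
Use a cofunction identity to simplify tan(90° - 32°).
tan(90° - 32°) = cot(32°)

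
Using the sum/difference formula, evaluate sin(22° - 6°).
sin(22° - 6°) = sin 22° cos 6° - cos 22° sin 6° = 0.2756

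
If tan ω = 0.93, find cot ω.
cot ω = 1/tan ω = 1.075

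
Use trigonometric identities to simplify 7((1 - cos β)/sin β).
7((1 - cos β)/sin β) = 7(tan(β/2)) (using Half angle)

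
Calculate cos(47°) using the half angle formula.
cos(47°) = √((1 + cos 94°)/2) = 0.682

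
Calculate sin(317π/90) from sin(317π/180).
sin(317π/90) = 2 sin 317π/180 cos 317π/180 = -0.9976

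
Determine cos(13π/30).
cos(13π/30) = 0.2079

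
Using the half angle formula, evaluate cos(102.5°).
cos(102.5°) = -√((1 + cos 205°)/2) = -0.2164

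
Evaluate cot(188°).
cot(188°) = 7.115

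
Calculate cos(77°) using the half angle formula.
cos(77°) = √((1 + cos 154°)/2) = 0.225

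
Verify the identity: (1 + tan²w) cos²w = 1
LHS = sec²w · cos²w = (1/cos²w) · cos²w = 1 = RHS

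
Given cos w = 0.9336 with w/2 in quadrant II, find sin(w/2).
sin(w/2) = ±√((1 - cos w)/2); positive since w/2 ∈ QII, so sin(w/2) = 0.1822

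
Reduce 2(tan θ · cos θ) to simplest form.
2(tan θ · cos θ) = 2(sin θ) (using Quotient identity)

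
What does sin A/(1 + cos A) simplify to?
sin A/(1 + cos A) = tan(A/2) (using Half angle)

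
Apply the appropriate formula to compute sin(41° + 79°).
sin(41° + 79°) = sin 41° cos 79° + cos 41° sin 79° = √3/2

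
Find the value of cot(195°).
cot(195°) = 2+√3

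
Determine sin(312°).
sin(312°) = -0.7431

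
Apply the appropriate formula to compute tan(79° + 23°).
tan(79° + 23°) = (tan 79° + tan 23°)/(1 - tan 79° tan 23°) = -4.705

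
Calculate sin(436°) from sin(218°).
sin(436°) = 2 sin 218° cos 218° = 0.9703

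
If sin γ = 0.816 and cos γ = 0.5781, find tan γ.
tan γ = sin γ / cos γ = 1.412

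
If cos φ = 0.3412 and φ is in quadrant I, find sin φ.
sin φ = 0.94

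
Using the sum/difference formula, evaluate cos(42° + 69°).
cos(42° + 69°) = cos 42° cos 69° - sin 42° sin 69° = -0.3584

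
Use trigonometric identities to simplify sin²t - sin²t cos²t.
sin²t - sin²t cos²t = sin⁴t (using Factoring)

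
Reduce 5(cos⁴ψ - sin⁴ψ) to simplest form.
5(cos⁴ψ - sin⁴ψ) = 5(cos(2ψ)) (using Factoring + double angle)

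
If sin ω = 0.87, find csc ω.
csc ω = 1/sin ω = 1.149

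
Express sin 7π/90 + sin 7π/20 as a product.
sin 7π/90 + sin 7π/20 = 2 sin(77π/360) cos(-49π/360)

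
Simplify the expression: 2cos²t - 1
2cos²t - 1 = cos(2t) (using Double angle)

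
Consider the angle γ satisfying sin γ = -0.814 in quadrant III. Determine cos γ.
cos γ = ±√(1 - sin²γ) = -0.5809 (negative in QIII)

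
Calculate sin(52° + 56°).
sin(52° + 56°) = sin 52° cos 56° + cos 52° sin 56° = 0.9511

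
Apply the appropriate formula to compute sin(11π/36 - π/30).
sin(11π/36 - π/30) = sin 11π/36 cos π/30 - cos 11π/36 sin π/30 = 0.7547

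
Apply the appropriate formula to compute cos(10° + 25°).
cos(10° + 25°) = cos 10° cos 25° - sin 10° sin 25° = 0.8192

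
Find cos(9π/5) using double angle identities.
cos(9π/5) = cos²9π/10 - sin²9π/10 = 0.809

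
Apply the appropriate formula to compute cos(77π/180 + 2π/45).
cos(77π/180 + 2π/45) = cos 77π/180 cos 2π/45 - sin 77π/180 sin 2π/45 = 0.08716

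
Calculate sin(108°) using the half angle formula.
sin(108°) = √((1 - cos 216°)/2) = 0.9511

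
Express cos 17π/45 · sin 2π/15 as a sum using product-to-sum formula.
cos 17π/45 sin 2π/15 = (1/2)[sin(17π/45+2π/15) - sin(17π/45-2π/15)]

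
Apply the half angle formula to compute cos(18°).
cos(18°) = √((1 + cos 36°)/2) = 0.9511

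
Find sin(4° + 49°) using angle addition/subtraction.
sin(4° + 49°) = sin 4° cos 49° + cos 4° sin 49° = 0.7986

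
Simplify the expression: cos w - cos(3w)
cos w - cos(3w) = 2 sin(2w) sin w (using Sum-to-product)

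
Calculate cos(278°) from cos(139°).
cos(278°) = cos²139° - sin²139° = 0.1392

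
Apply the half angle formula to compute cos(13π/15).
cos(13π/15) = -√((1 + cos 26π/15)/2) = -0.9135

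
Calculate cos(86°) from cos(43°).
cos(86°) = 2cos²43° - 1 = 0.06976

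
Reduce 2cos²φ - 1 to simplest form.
2cos²φ - 1 = cos(2φ) (using Double angle)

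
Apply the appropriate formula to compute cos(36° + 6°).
cos(36° + 6°) = cos 36° cos 6° - sin 36° sin 6° = 0.7431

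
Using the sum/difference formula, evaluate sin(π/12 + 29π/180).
sin(π/12 + 29π/180) = sin π/12 cos 29π/180 + cos π/12 sin 29π/180 = 0.6947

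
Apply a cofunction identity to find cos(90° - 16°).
cos(90° - 16°) = sin(16°) = 0.2756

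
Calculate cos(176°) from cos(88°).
cos(176°) = cos²88° - sin²88° = -0.9976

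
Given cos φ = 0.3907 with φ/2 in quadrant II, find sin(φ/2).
sin(φ/2) = ±√((1 - cos φ)/2); positive since φ/2 ∈ QII, so sin(φ/2) = 0.552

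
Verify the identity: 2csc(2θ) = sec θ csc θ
LHS = 2/sin(2θ) = 2/(2 sin θ cos θ) = 1/(sin θ cos θ) = (1/cos θ)(1/sin θ) = sec θ csc θ = RHS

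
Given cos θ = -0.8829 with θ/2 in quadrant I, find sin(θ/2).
sin(θ/2) = ±√((1 - cos θ)/2); positive since θ/2 ∈ QI, so sin(θ/2) = 0.9703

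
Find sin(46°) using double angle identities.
sin(46°) = 2 sin 23° cos 23° = 0.7193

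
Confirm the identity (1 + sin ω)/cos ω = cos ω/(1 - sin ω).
LHS = (1 + sin ω)(1 - sin ω) / (cos ω(1 - sin ω)) = (1 - sin²ω) / (cos ω(1 - sin ω)) = cos²ω / (cos ω(1 - sin ω)) = cos ω/(1 - sin ω) = RHS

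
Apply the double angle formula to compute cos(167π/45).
cos(167π/45) = cos²167π/90 - sin²167π/90 = 0.6157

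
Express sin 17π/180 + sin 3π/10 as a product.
sin 17π/180 + sin 3π/10 = 2 sin(71π/360) cos(-37π/360)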